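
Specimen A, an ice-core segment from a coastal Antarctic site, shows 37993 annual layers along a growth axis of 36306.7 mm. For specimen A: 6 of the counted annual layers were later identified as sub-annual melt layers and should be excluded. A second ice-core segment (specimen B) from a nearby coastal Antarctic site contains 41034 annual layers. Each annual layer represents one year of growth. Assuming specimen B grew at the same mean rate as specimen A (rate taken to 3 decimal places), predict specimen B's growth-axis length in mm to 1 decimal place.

Specimen A: correcting the raw count gives 37993 − 6 = 37987 true annual layers.
A: Extension rate ≈ 36306.7 / 37987 = 0.956 mm/yr.
For B, 0.956 mm/year × 41034 years = 39228.5 mm.

39228.5 mm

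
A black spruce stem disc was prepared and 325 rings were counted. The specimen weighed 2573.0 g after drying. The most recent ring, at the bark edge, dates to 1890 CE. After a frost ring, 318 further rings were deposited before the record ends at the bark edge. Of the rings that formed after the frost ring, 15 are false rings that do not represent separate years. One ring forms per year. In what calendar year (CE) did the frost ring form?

There are 318 rings younger than the frost ring.
Excluding 15 false rings: 318 − 15 = 303.
1890 − 303 = 1587 CE.

1587 CE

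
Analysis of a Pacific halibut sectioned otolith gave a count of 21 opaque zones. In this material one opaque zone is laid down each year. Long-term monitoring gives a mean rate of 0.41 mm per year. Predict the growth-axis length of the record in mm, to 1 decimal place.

8.6 mm

21 years of growth are recorded.
Predicted length = 0.41 mm/year × 21 years = 8.6 mm.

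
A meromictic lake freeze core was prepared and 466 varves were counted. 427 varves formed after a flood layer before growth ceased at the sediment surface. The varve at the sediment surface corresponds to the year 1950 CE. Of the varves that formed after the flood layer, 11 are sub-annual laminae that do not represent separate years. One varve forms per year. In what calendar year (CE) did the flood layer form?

1534 CE

427 varves formed after the flood layer.
Excluding 11 false varves: 427 − 11 = 416.
The varve at the sediment surface is 1950 CE, so the flood layer dates to 1950 − 416 = 1534 CE.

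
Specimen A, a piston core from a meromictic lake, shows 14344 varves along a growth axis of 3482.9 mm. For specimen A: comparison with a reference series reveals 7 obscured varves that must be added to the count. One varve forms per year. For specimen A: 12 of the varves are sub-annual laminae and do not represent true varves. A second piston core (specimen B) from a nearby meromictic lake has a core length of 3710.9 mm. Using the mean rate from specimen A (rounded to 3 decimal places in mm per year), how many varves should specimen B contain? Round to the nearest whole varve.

Specimen A: adjusted count: 14344 − 12 + 7 = 14339 varves.
A: Extension rate ≈ 3482.9 / 14339 = 0.243 mm/year.
Specimen B: 3710.9 mm / 0.243 mm per year = 15271.19 years ≈ 15271 varves.

15271 varves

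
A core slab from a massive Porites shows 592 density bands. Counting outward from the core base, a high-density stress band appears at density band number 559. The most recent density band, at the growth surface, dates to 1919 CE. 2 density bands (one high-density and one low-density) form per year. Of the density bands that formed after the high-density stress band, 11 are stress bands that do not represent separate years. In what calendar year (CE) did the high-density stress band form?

1908 CE

The high-density stress band sits at density band 559 from the core base, so 592 − 559 = 33 density bands formed after it.
33 − 11 false = 22 true density bands after the high-density stress band.
Dividing by 2 density bands per year: 22 / 2 = 11 years.
1919 − 11 = 1908 CE.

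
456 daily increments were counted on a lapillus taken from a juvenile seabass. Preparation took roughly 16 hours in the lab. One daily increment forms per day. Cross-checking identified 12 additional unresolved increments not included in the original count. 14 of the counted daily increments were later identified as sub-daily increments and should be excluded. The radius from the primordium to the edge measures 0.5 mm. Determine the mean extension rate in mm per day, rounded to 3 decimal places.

0.001 mm per day

Correcting the raw count gives 456 − 14 + 12 = 454 true daily increments.
Extension rate ≈ 0.5 / 454 = 0.001 mm per day.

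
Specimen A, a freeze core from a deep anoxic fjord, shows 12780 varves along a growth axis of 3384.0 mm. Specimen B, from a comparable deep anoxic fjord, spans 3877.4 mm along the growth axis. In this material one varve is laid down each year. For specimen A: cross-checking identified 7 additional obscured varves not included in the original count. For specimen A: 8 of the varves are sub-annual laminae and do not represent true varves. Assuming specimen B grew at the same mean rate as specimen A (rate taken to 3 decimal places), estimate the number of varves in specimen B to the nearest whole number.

Specimen A: correcting the raw count gives 12780 − 8 + 7 = 12779 true varves.
A: Mean rate = 3384.0 mm / 12779 years ≈ 0.265 mm/yr.
Specimen B: 3877.4 mm / 0.265 mm per year = 14631.70 years ≈ 14632 varves.

14632 varves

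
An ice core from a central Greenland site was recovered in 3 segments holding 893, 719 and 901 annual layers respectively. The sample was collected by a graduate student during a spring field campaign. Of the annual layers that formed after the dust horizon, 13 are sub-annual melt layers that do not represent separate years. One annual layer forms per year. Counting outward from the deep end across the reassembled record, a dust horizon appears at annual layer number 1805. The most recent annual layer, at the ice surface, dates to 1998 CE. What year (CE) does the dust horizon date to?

Total annual layers = 893 + 719 + 901 = 2513.
2513 − 1805 = 708 annual layers lie beyond the dust horizon toward the ice surface.
Removing the 13 false annual layers leaves 708 − 13 = 695 true annual layers beyond the dust horizon.
Counting back 695 years from 1998 CE places the dust horizon in 1998 − 695 = 1303 CE.

1303 CE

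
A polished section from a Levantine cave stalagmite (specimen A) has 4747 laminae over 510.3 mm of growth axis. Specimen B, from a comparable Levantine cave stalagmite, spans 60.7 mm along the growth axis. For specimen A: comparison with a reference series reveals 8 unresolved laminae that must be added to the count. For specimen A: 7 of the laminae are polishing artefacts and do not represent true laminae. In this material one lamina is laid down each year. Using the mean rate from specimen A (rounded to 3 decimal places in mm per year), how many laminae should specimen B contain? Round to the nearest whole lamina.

567 laminae

Specimen A: after corrections the count is 4747 − 7 + 8 = 4748 laminae.
A: 510.3 mm over 4748 years gives 510.3 / 4748 ≈ 0.107 mm/year.
B spans 60.7 / 0.107 = 567.29 years ≈ 567 laminae.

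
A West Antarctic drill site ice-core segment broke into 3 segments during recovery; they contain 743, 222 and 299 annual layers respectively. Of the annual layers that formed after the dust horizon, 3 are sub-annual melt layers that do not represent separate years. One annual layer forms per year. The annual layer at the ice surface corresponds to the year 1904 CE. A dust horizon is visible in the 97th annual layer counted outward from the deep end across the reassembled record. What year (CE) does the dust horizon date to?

Total annual layers = 743 + 222 + 299 = 1264.
Between annual layer 97 and the ice surface there are 1264 − 97 = 1167 annual layers.
Removing the 3 false annual layers leaves 1167 − 3 = 1164 true annual layers beyond the dust horizon.
Counting back 1164 years from 1904 CE places the dust horizon in 1904 − 1164 = 740 CE.

740 CE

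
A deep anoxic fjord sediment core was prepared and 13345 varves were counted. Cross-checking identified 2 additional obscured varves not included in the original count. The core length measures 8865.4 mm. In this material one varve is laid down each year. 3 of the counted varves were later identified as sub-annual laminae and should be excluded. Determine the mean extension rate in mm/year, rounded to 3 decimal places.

0.664 mm/year

Correcting the raw count gives 13345 − 3 + 2 = 13344 true varves.
Mean rate = 8865.4 mm / 13344 years ≈ 0.664 mm/year.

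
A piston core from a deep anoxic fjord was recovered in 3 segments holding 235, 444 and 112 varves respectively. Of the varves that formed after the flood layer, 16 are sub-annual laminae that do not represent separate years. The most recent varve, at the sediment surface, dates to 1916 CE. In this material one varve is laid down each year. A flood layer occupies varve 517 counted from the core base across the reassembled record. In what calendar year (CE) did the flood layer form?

Total varves = 235 + 444 + 112 = 791.
Between varve 517 and the sediment surface there are 791 − 517 = 274 varves.
Excluding 16 false varves: 274 − 16 = 258.
The varve at the sediment surface is 1916 CE, so the flood layer dates to 1916 − 258 = 1658 CE.

1658 CE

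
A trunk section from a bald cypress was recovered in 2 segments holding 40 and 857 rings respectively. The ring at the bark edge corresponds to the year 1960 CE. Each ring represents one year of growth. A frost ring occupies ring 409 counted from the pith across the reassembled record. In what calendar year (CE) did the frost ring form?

Total rings = 40 + 857 = 897.
897 − 409 = 488 rings lie beyond the frost ring toward the bark edge.
The ring at the bark edge is 1960 CE, so the frost ring dates to 1960 − 488 = 1472 CE.

1472 CE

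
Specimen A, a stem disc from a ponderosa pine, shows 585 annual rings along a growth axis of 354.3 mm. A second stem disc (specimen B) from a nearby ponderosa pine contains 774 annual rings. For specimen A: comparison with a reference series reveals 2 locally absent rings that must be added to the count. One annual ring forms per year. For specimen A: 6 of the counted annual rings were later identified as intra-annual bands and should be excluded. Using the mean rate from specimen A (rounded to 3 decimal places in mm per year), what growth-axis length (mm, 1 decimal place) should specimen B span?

472.1 mm

Specimen A: after corrections the count is 585 − 6 + 2 = 581 annual rings.
A: Extension rate ≈ 354.3 / 581 = 0.610 mm/year.
For B, 0.610 mm/year × 774 years = 472.1 mm.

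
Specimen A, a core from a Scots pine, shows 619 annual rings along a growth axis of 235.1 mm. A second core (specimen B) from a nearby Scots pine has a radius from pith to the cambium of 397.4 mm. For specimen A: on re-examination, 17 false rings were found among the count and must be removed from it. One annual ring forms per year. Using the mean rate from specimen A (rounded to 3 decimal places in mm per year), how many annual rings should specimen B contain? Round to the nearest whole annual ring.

Specimen A: correcting the raw count gives 619 − 17 = 602 true annual rings.
A: Mean rate = 235.1 mm / 602 years ≈ 0.391 mm/yr.
B spans 397.4 / 0.391 = 1016.37 years ≈ 1016 annual rings.

1016 annual rings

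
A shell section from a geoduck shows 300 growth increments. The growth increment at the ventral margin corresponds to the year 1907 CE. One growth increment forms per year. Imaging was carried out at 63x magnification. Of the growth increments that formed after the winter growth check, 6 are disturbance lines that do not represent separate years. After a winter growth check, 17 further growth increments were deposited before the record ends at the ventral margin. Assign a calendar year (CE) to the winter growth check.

1896 CE

There are 17 growth increments younger than the winter growth check.
Removing the 6 false growth increments leaves 17 − 6 = 11 true growth increments beyond the winter growth check.
Counting back 11 years from 1907 CE places the winter growth check in 1907 − 11 = 1896 CE.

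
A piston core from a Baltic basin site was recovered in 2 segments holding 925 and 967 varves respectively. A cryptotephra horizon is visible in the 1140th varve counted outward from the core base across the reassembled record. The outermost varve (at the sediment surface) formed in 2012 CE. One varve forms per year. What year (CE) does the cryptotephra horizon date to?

Total varves = 925 + 967 = 1892.
Between varve 1140 and the sediment surface there are 1892 − 1140 = 752 varves.
Counting back 752 years from 2012 CE places the cryptotephra horizon in 2012 − 752 = 1260 CE.

1260 CE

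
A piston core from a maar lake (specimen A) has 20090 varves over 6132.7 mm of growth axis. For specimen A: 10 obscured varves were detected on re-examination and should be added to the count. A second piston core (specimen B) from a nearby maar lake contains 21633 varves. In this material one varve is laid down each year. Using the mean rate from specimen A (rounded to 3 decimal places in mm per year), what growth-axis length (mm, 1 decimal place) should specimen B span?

Specimen A: correcting the raw count gives 20090 + 10 = 20100 true varves.
A: 6132.7 mm over 20100 years gives 6132.7 / 20100 ≈ 0.305 mm/year.
For B, 0.305 mm/year × 21633 years = 6598.1 mm.

6598.1 mm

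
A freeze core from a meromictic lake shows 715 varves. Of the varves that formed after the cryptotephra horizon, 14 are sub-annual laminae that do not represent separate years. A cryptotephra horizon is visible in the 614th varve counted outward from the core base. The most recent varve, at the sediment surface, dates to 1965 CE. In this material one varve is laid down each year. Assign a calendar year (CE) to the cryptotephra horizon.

The cryptotephra horizon sits at varve 614 from the core base, so 715 − 614 = 101 varves formed after it.
Excluding 14 false varves: 101 − 14 = 87.
The varve at the sediment surface is 1965 CE, so the cryptotephra horizon dates to 1965 − 87 = 1878 CE.

1878 CE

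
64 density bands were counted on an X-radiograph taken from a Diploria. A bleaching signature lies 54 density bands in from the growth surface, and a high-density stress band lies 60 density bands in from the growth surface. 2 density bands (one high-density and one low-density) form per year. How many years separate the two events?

3 yr

60 − 54 = 6 density bands lie between the two events.
6 density bands at 2 per year is 6 / 2 = 3 years.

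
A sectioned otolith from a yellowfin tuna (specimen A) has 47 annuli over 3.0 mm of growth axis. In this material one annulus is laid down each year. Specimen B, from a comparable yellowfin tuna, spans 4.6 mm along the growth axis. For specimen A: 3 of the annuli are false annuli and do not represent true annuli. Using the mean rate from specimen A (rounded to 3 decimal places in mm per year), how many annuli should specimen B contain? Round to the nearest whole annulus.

Specimen A: true annulus count = 47 − 3 = 44.
A: Extension rate ≈ 3.0 / 44 = 0.068 mm per year.
For B, 4.6 / 0.068 = 67.65 years ≈ 68 annuli.

68 annuli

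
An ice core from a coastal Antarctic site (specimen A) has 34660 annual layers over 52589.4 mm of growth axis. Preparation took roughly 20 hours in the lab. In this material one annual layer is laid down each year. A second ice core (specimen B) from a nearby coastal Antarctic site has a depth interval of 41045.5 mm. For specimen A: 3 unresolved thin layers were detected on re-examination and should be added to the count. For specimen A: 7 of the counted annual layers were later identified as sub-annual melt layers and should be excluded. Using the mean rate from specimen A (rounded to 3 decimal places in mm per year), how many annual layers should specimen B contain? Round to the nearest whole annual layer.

27057 annual layers

Specimen A: correcting the raw count gives 34660 − 7 + 3 = 34656 true annual layers.
A: Extension rate ≈ 52589.4 / 34656 = 1.517 mm/year.
B spans 41045.5 / 1.517 = 27057.02 years ≈ 27057 annual layers.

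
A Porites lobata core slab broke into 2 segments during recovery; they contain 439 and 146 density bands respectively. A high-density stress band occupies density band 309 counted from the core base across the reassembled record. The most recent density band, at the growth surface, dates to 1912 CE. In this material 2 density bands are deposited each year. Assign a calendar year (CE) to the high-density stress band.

1774 CE

Total density bands = 439 + 146 = 585.
585 − 309 = 276 density bands lie beyond the high-density stress band toward the growth surface.
Dividing by 2 density bands per year: 276 / 2 = 138 years.
The density band at the growth surface is 1912 CE, so the high-density stress band dates to 1912 − 138 = 1774 CE.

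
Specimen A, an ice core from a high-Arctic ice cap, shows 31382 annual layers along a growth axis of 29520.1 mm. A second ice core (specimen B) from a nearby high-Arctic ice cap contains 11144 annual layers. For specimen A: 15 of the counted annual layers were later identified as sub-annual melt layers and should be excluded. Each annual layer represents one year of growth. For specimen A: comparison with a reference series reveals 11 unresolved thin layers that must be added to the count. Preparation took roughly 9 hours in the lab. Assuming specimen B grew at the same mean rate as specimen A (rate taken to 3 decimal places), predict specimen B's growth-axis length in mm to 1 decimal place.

10486.5 mm

Specimen A: adjusted count: 31382 − 15 + 11 = 31378 annual layers.
A: Mean rate = 29520.1 mm / 31378 years ≈ 0.941 mm per year.
For B, 0.941 mm/year × 11144 years = 10486.5 mm.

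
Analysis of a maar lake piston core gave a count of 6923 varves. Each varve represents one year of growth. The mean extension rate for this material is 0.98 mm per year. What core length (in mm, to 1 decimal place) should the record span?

The record spans 6923 years at 0.98 mm per year.
Length ≈ 0.98 × 6923 = 6784.5 mm.

6784.5 mm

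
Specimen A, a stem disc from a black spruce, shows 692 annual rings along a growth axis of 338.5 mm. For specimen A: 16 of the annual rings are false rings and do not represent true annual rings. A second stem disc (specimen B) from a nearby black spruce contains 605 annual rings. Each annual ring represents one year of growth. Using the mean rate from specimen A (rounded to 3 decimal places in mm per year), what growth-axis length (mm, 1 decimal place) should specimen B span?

303.1 mm

Specimen A: true annual ring count = 692 − 16 = 676.
A: Extension rate ≈ 338.5 / 676 = 0.501 mm per year.
B's length ≈ 0.501 × 605 = 303.1 mm.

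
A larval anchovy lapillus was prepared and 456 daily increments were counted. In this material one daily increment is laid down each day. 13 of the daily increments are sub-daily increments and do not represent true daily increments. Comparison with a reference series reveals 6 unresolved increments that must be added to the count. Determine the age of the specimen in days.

449 days

True daily increment count = 456 − 13 + 6 = 449.
At one daily increment per day, that is 449 days.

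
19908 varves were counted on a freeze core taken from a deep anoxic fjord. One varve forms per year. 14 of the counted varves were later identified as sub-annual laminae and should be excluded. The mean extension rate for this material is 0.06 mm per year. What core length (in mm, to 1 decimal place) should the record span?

Correcting the raw count gives 19908 − 14 = 19894 true varves.
19894 years at 0.06 mm/year gives 0.06 × 19894 = 1193.6 mm.

1193.6 mm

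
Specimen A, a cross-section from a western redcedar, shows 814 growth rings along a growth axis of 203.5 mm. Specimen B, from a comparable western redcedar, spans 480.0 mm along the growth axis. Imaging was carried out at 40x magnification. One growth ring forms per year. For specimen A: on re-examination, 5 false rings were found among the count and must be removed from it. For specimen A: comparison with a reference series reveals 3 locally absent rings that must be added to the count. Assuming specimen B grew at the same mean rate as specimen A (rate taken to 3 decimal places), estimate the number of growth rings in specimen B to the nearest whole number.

1912 growth rings

Specimen A: correcting the raw count gives 814 − 5 + 3 = 812 true growth rings.
A: Extension rate ≈ 203.5 / 812 = 0.251 mm per year.
B spans 480.0 / 0.251 = 1912.35 years ≈ 1912 growth rings.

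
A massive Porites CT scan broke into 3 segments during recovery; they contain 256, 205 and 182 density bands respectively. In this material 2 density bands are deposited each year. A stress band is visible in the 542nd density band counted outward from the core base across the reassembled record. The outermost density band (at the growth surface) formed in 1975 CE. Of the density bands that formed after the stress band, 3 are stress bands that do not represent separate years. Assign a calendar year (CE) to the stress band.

1926 CE

Total density bands = 256 + 205 + 182 = 643.
643 − 542 = 101 density bands lie beyond the stress band toward the growth surface.
Excluding 3 false density bands: 101 − 3 = 98.
Dividing by 2 density bands per year: 98 / 2 = 49 years.
The density band at the growth surface is 1975 CE, so the stress band dates to 1975 − 49 = 1926 CE.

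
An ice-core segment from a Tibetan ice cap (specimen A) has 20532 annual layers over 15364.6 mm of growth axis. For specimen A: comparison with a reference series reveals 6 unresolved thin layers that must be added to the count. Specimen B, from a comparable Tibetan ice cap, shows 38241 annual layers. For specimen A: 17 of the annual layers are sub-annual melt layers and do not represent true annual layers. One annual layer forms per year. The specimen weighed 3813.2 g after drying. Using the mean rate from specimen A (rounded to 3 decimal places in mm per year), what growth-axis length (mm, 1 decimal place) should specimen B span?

28642.5 mm

Specimen A: correcting the raw count gives 20532 − 17 + 6 = 20521 true annual layers.
A: Mean rate = 15364.6 mm / 20521 years ≈ 0.749 mm per year.
Length of B = 0.749 × 38241 = 28642.5 mm.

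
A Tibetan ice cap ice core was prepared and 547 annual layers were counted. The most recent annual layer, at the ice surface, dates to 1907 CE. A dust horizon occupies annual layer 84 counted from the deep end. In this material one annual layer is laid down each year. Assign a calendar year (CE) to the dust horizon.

The dust horizon sits at annual layer 84 from the deep end, so 547 − 84 = 463 annual layers formed after it.
1907 − 463 = 1444 CE.

1444 CE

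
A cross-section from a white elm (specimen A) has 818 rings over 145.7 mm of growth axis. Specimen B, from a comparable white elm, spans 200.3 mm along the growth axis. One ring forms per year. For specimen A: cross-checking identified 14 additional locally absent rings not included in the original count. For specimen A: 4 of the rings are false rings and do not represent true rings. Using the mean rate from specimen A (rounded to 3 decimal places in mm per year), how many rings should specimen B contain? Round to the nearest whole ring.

Specimen A: correcting the raw count gives 818 − 4 + 14 = 828 true rings.
A: Extension rate ≈ 145.7 / 828 = 0.176 mm/yr.
For B, 200.3 / 0.176 = 1138.07 years ≈ 1138 rings.

1138 rings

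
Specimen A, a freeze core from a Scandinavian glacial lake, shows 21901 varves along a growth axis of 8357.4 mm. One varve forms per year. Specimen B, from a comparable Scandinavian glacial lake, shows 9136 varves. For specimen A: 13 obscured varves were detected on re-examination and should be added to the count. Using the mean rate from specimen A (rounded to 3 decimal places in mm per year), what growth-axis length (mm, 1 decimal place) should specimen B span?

Specimen A: true varve count = 21901 + 13 = 21914.
A: Extension rate ≈ 8357.4 / 21914 = 0.381 mm/yr.
Length of B = 0.381 × 9136 = 3480.8 mm.

3480.8 mm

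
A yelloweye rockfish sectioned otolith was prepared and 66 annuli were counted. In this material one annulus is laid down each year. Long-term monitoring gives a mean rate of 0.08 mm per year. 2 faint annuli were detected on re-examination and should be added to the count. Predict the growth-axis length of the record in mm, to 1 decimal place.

5.4 mm

True annulus count = 66 + 2 = 68.
Length ≈ 0.08 × 68 = 5.4 mm.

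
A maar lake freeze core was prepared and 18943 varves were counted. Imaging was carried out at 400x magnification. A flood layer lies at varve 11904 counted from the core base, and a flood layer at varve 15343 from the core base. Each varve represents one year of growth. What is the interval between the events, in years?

The two markers are separated by 15343 − 11904 = 3439 varves.
At one varve per year, 3439 years elapsed between them.

3439 years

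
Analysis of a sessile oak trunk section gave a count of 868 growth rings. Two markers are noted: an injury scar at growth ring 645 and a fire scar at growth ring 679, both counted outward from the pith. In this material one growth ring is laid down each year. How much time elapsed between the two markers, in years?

34 years

The two markers are separated by 679 − 645 = 34 growth rings.
That is 34 years at one growth ring per year.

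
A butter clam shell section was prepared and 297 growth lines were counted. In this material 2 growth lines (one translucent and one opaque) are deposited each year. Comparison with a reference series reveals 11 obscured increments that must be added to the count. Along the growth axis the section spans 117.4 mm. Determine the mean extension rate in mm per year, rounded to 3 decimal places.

0.762 mm per year

Correcting the raw count gives 297 + 11 = 308 true growth lines.
308 growth lines at 2 per year is 308 / 2 = 154 years.
Extension rate ≈ 117.4 / 154 = 0.762 mm per year.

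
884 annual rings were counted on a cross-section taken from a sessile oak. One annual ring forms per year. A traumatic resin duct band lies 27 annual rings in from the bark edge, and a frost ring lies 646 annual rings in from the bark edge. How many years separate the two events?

619 yr

The two markers are separated by 646 − 27 = 619 annual rings.
That is 619 years at one annual ring per year.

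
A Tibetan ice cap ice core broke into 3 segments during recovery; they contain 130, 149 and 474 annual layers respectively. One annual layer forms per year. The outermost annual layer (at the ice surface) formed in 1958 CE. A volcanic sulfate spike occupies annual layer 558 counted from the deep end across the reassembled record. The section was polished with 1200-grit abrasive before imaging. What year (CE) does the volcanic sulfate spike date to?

1763 CE

Total annual layers = 130 + 149 + 474 = 753.
Between annual layer 558 and the ice surface there are 753 − 558 = 195 annual layers.
The annual layer at the ice surface is 1958 CE, so the volcanic sulfate spike dates to 1958 − 195 = 1763 CE.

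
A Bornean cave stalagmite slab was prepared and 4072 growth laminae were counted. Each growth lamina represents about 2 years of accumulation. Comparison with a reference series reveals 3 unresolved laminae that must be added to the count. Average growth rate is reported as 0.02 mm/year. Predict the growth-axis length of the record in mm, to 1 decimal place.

Correcting the raw count gives 4072 + 3 = 4075 true growth laminae.
4075 growth laminae at 2 years each span 4075 × 2 = 8150 years.
Predicted length = 0.02 mm/year × 8150 years = 163.0 mm.

163.0 mm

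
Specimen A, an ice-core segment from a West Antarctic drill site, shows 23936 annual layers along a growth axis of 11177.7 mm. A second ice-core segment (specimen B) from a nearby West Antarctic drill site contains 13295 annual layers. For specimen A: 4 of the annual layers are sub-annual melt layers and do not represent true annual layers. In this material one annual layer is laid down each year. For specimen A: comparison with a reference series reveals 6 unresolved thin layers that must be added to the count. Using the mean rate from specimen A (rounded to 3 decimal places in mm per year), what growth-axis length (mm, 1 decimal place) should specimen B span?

6208.8 mm

Specimen A: correcting the raw count gives 23936 − 4 + 6 = 23938 true annual layers.
A: 11177.7 mm over 23938 years gives 11177.7 / 23938 ≈ 0.467 mm/year.
For B, 0.467 mm/year × 13295 years = 6208.8 mm.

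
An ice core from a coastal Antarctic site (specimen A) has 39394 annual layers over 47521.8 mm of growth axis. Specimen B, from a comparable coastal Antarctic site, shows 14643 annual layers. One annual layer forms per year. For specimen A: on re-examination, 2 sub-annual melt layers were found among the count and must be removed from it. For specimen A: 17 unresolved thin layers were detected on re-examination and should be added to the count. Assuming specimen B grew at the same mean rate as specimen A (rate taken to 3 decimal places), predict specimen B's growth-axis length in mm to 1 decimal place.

17659.5 mm

Specimen A: correcting the raw count gives 39394 − 2 + 17 = 39409 true annual layers.
A: Mean rate = 47521.8 mm / 39409 years ≈ 1.206 mm per year.
Length of B = 1.206 × 14643 = 17659.5 mm.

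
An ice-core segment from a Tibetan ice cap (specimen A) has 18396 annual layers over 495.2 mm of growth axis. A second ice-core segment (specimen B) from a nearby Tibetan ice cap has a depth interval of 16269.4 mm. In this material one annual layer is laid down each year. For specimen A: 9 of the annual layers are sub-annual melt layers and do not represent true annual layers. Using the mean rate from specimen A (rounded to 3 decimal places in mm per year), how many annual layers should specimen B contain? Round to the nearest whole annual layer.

602570 annual layers

Specimen A: adjusted count: 18396 − 9 = 18387 annual layers.
A: Mean rate = 495.2 mm / 18387 years ≈ 0.027 mm/yr.
Specimen B: 16269.4 mm / 0.027 mm per year = 602570.37 years ≈ 602570 annual layers.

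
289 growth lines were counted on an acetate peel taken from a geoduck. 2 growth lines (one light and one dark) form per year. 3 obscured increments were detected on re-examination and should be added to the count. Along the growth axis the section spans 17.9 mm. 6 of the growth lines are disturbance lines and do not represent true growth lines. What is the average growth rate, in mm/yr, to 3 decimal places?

After corrections the count is 289 − 6 + 3 = 286 growth lines.
Dividing by 2 growth lines per year: 286 / 2 = 143 years.
Extension rate ≈ 17.9 / 143 = 0.125 mm/yr.

0.125 mm/yr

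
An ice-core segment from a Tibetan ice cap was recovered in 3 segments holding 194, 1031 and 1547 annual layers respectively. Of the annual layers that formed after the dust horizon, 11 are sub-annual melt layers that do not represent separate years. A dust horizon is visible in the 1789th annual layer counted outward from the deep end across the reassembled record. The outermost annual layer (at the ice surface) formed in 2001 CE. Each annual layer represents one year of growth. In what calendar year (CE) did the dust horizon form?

1029 CE

Total annual layers = 194 + 1031 + 1547 = 2772.
2772 − 1789 = 983 annual layers lie beyond the dust horizon toward the ice surface.
Removing the 11 false annual layers leaves 983 − 11 = 972 true annual layers beyond the dust horizon.
2001 − 972 = 1029 CE.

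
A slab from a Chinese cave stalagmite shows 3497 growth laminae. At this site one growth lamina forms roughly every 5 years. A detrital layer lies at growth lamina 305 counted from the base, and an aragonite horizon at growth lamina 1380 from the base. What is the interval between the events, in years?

The two markers are separated by 1380 − 305 = 1075 growth laminae.
At 5 years per growth lamina, 1075 × 5 = 5375 years.

5375 yr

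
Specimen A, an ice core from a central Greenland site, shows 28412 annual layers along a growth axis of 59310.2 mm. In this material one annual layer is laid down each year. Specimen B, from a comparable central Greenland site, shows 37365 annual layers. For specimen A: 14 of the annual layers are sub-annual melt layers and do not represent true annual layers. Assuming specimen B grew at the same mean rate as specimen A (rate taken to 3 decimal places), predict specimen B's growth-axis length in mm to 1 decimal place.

Specimen A: after corrections the count is 28412 − 14 = 28398 annual layers.
A: 59310.2 mm over 28398 years gives 59310.2 / 28398 ≈ 2.089 mm per year.
B's length ≈ 2.089 × 37365 = 78055.5 mm.

78055.5 mm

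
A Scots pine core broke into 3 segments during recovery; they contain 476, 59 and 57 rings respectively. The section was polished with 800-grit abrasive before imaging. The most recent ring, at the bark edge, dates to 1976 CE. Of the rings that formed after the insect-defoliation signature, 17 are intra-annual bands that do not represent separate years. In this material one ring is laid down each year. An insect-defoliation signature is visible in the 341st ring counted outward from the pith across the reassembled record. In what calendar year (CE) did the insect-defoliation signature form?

Total rings = 476 + 59 + 57 = 592.
Between ring 341 and the bark edge there are 592 − 341 = 251 rings.
251 − 17 false = 234 true rings after the insect-defoliation signature.
1976 − 234 = 1742 CE.

1742 CE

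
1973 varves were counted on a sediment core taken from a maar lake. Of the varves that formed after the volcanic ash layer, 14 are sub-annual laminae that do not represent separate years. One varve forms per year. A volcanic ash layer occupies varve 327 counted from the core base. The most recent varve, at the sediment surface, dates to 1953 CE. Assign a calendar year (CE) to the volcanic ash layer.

1973 − 327 = 1646 varves lie beyond the volcanic ash layer toward the sediment surface.
Excluding 14 false varves: 1646 − 14 = 1632.
1953 − 1632 = 321 CE.

321 CE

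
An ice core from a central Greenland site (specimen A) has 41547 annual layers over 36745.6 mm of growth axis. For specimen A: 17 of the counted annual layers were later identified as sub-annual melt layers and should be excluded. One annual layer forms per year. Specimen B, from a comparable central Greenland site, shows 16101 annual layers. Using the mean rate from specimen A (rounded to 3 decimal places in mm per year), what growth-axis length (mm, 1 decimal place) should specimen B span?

14249.4 mm

Specimen A: after corrections the count is 41547 − 17 = 41530 annual layers.
A: Extension rate ≈ 36745.6 / 41530 = 0.885 mm/year.
Length of B = 0.885 × 16101 = 14249.4 mm.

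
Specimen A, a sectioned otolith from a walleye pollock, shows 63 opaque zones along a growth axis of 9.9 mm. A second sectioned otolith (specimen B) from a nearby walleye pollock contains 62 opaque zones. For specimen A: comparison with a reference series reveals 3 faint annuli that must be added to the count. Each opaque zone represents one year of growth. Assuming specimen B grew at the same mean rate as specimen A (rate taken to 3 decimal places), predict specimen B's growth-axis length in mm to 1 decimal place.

9.3 mm

Specimen A: adjusted count: 63 + 3 = 66 opaque zones.
A: Mean rate = 9.9 mm / 66 years ≈ 0.150 mm per year.
B's length ≈ 0.150 × 62 = 9.3 mm.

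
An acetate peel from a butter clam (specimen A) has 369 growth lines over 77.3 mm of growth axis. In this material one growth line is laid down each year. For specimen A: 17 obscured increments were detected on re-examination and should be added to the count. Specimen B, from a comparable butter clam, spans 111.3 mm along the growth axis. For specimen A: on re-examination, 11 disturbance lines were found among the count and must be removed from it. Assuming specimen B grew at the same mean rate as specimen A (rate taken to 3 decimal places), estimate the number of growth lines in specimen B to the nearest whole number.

540 growth lines

Specimen A: correcting the raw count gives 369 − 11 + 17 = 375 true growth lines.
A: Mean rate = 77.3 mm / 375 years ≈ 0.206 mm per year.
For B, 111.3 / 0.206 = 540.29 years ≈ 540 growth lines.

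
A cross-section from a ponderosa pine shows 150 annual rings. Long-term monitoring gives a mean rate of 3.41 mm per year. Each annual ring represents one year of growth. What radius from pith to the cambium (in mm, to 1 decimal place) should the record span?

511.5 mm

The record spans 150 years at 3.41 mm per year.
Predicted length = 3.41 mm/year × 150 years = 511.5 mm.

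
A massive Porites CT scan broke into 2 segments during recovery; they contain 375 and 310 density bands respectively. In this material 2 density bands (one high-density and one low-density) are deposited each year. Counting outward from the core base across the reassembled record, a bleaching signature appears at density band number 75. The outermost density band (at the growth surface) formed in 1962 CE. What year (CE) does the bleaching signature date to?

Total density bands = 375 + 310 = 685.
Between density band 75 and the growth surface there are 685 − 75 = 610 density bands.
With 2 density bands per year, 610 / 2 = 305 years.
The density band at the growth surface is 1962 CE, so the bleaching signature dates to 1962 − 305 = 1657 CE.

1657 CE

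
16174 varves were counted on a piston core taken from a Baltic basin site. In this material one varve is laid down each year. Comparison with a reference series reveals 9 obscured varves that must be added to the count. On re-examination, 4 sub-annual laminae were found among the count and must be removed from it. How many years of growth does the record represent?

16179 years

Correcting the raw count gives 16174 − 4 + 9 = 16179 true varves.
With a one-to-one varve periodicity this is 16179 years.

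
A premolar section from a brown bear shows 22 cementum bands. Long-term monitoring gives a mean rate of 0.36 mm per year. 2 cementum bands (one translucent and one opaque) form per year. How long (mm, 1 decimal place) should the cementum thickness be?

With 2 cementum bands per year, 22 / 2 = 11 years.
11 years at 0.36 mm/year gives 0.36 × 11 = 4.0 mm.

4.0 mm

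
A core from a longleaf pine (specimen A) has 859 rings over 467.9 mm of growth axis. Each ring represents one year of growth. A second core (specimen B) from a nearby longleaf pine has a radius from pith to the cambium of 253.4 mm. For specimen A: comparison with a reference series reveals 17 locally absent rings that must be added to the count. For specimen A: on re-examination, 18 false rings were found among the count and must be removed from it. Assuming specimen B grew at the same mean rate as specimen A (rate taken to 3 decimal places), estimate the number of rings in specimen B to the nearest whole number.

Specimen A: adjusted count: 859 − 18 + 17 = 858 rings.
A: Mean rate = 467.9 mm / 858 years ≈ 0.545 mm/year.
Specimen B: 253.4 mm / 0.545 mm per year = 464.95 years ≈ 465 rings.

465 rings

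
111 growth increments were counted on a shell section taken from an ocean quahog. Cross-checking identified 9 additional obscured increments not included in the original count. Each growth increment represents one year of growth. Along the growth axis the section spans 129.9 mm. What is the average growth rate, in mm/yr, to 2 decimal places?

1.08 mm/yr

Adjusted count: 111 + 9 = 120 growth increments.
Extension rate ≈ 129.9 / 120 = 1.08 mm/yr.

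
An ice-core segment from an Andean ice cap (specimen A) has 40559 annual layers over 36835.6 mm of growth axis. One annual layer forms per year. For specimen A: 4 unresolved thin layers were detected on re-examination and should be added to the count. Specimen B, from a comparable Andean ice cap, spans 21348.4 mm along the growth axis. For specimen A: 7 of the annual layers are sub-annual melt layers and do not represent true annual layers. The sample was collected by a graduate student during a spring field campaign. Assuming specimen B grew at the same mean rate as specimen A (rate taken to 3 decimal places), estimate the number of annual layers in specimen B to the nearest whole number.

23511 annual layers

Specimen A: after corrections the count is 40559 − 7 + 4 = 40556 annual layers.
A: Mean rate = 36835.6 mm / 40556 years ≈ 0.908 mm/year.
Specimen B: 21348.4 mm / 0.908 mm per year = 23511.45 years ≈ 23511 annual layers.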